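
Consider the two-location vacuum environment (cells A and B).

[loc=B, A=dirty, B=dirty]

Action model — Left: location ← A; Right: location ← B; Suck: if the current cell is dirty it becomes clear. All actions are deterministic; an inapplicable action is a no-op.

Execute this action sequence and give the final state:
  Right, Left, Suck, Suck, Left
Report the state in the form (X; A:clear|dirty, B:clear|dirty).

(A; A:clear, B:dirty)

[1] after Right: (B; A:dirty, B:dirty)
[2] after Left: (A; A:dirty, B:dirty)
[3] after Suck: (A; A:clear, B:dirty)
[4] after Suck: (A; A:clear, B:dirty)
[5] after Left: (A; A:clear, B:dirty)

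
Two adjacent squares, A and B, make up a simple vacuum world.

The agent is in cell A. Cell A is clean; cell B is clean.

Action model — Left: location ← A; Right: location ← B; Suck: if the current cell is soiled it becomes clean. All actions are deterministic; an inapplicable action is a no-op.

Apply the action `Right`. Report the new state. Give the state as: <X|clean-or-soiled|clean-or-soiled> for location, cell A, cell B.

<B|clean|clean>

start: <A|clean|clean>
t=1 Right ⇒ <B|clean|clean>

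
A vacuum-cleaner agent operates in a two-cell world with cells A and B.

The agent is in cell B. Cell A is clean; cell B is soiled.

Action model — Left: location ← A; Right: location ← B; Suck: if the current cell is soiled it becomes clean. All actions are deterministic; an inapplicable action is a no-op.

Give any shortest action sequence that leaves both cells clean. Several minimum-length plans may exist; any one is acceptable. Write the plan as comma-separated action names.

Suck (#1): <B|clean|clean>
min 1: B is soiled, one Suck

Suck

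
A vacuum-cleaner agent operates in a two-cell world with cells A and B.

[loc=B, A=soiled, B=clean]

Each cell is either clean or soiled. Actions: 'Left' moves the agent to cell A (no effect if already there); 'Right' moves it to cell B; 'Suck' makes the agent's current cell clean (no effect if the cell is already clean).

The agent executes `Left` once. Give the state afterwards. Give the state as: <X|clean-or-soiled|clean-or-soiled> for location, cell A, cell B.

<A|soiled|clean>

start: <B|soiled|clean>
1. Left → <A|soiled|clean>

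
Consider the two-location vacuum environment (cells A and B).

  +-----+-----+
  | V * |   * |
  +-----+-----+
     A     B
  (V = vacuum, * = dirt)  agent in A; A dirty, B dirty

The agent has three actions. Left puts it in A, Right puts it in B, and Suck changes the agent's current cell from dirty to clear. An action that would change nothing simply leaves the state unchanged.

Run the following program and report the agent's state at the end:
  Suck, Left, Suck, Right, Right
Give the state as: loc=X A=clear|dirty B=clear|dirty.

loc=B A=clear B=dirty

step 1/5 (Suck): loc=A A=clear B=dirty
step 2/5 (Left): loc=A A=clear B=dirty
step 3/5 (Suck): loc=A A=clear B=dirty
step 4/5 (Right): loc=B A=clear B=dirty
step 5/5 (Right): loc=B A=clear B=dirty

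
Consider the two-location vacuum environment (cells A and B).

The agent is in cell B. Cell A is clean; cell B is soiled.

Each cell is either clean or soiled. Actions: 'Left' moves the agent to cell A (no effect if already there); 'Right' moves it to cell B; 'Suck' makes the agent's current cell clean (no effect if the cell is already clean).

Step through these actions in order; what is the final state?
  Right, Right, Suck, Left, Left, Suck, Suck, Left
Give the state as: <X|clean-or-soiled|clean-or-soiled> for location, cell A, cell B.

<A|clean|clean>

Right (#1): <B|clean|soiled>
Right (#2): <B|clean|soiled>
Suck (#3): <B|clean|clean>
Left (#4): <A|clean|clean>
Left (#5): <A|clean|clean>
Suck (#6): <A|clean|clean>
Suck (#7): <A|clean|clean>
Left (#8): <A|clean|clean>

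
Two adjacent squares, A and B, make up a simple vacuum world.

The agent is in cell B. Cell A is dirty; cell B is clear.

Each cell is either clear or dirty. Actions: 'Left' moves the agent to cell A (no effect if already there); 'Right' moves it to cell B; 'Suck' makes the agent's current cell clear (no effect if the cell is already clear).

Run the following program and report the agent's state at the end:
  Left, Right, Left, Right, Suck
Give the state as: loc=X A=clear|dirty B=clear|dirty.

loc=B A=dirty B=clear

t=1 Left ⇒ loc=A A=dirty B=clear
t=2 Right ⇒ loc=B A=dirty B=clear
t=3 Left ⇒ loc=A A=dirty B=clear
t=4 Right ⇒ loc=B A=dirty B=clear
t=5 Suck ⇒ loc=B A=dirty B=clear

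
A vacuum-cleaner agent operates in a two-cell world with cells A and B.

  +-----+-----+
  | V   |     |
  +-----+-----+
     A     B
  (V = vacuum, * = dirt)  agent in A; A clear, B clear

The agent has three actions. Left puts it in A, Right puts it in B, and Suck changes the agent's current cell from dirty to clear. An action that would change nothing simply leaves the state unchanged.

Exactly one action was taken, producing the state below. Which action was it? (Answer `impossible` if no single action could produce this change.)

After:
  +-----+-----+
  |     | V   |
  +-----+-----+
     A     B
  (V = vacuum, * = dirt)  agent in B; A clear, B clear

try  Left: <A|clear|clear>
try Right: <B|clear|clear>  ← match
try  Suck: <A|clear|clear>

Right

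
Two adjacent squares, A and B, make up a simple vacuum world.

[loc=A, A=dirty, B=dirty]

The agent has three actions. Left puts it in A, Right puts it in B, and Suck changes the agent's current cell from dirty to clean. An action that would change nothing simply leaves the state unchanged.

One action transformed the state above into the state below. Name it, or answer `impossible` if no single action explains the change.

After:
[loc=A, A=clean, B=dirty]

Suck

try  Left: loc=A A=dirty B=dirty
try Right: loc=B A=dirty B=dirty
try  Suck: loc=A A=clean B=dirty  ← match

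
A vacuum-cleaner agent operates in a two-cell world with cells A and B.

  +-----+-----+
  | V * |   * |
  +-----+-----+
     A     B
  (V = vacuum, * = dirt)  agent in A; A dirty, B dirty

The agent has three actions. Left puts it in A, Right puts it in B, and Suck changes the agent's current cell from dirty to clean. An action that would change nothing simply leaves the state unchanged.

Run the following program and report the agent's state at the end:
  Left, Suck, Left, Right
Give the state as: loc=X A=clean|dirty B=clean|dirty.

loc=B A=clean B=dirty

step 1/4 (Left): loc=A A=dirty B=dirty
step 2/4 (Suck): loc=A A=clean B=dirty
step 3/4 (Left): loc=A A=clean B=dirty
step 4/4 (Right): loc=B A=clean B=dirty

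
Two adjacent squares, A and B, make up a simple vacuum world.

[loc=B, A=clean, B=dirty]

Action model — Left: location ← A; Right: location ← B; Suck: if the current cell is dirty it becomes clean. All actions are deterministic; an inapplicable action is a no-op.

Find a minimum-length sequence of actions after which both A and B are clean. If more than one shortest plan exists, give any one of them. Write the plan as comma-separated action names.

step 1/1 (Suck): (B; A:clean, B:clean)
min 1: B is dirty, one Suck

Suck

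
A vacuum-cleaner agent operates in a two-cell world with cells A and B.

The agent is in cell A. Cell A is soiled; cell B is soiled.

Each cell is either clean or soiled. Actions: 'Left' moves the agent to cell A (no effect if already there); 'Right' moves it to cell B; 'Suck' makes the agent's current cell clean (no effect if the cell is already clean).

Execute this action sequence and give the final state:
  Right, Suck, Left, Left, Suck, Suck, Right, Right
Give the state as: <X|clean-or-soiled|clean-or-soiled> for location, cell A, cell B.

<B|clean|clean>

1) do Right; now <B|soiled|soiled>
2) do Suck; now <B|soiled|clean>
3) do Left; now <A|soiled|clean>
4) do Left; now <A|soiled|clean>
5) do Suck; now <A|clean|clean>
6) do Suck; now <A|clean|clean>
7) do Right; now <B|clean|clean>
8) do Right; now <B|clean|clean>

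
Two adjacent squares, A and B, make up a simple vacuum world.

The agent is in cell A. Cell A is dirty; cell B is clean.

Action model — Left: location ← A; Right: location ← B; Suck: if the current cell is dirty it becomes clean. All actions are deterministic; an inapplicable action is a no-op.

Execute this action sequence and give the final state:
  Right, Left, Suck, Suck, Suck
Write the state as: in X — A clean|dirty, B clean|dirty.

1) do Right; now in B — A dirty, B clean
2) do Left; now in A — A dirty, B clean
3) do Suck; now in A — A clean, B clean
4) do Suck; now in A — A clean, B clean
5) do Suck; now in A — A clean, B clean

in A — A clean, B clean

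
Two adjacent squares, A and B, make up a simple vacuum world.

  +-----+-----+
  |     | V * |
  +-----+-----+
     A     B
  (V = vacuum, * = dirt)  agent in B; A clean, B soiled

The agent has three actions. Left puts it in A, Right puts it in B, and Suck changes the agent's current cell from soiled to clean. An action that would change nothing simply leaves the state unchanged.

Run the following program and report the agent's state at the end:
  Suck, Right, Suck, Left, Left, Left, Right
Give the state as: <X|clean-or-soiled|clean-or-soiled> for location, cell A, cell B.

t=1 Suck ⇒ <B|clean|clean>
t=2 Right ⇒ <B|clean|clean>
t=3 Suck ⇒ <B|clean|clean>
t=4 Left ⇒ <A|clean|clean>
t=5 Left ⇒ <A|clean|clean>
t=6 Left ⇒ <A|clean|clean>
t=7 Right ⇒ <B|clean|clean>

<B|clean|clean>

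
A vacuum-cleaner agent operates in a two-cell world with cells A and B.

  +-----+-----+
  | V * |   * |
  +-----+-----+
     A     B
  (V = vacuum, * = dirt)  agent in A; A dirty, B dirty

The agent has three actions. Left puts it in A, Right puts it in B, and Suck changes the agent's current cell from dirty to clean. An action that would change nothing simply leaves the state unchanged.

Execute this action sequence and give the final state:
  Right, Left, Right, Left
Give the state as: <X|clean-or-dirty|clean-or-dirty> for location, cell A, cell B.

<A|dirty|dirty>

step 1/4 (Right): <B|dirty|dirty>
step 2/4 (Left): <A|dirty|dirty>
step 3/4 (Right): <B|dirty|dirty>
step 4/4 (Left): <A|dirty|dirty>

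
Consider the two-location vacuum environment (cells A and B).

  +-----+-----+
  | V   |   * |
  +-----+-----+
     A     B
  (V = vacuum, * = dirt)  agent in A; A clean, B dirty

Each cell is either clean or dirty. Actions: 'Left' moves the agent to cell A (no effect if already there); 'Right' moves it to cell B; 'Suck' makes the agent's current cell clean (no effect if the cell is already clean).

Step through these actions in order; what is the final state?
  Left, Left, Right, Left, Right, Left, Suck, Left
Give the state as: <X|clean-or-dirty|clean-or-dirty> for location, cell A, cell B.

[1] after Left: <A|clean|dirty>
[2] after Left: <A|clean|dirty>
[3] after Right: <B|clean|dirty>
[4] after Left: <A|clean|dirty>
[5] after Right: <B|clean|dirty>
[6] after Left: <A|clean|dirty>
[7] after Suck: <A|clean|dirty>
[8] after Left: <A|clean|dirty>

<A|clean|dirty>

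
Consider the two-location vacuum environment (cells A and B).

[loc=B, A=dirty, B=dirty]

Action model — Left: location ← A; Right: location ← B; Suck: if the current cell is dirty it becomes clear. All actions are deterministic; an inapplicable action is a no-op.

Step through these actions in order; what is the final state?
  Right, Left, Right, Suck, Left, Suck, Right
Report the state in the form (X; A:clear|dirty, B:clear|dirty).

(B; A:clear, B:clear)

Right (#1): (B; A:dirty, B:dirty)
Left (#2): (A; A:dirty, B:dirty)
Right (#3): (B; A:dirty, B:dirty)
Suck (#4): (B; A:dirty, B:clear)
Left (#5): (A; A:dirty, B:clear)
Suck (#6): (A; A:clear, B:clear)
Right (#7): (B; A:clear, B:clear)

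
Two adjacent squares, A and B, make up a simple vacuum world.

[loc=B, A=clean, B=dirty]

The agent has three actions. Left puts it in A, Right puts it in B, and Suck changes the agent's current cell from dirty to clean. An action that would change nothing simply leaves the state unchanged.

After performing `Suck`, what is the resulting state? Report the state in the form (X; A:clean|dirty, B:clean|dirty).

(B; A:clean, B:clean)

start: (B; A:clean, B:dirty)
t=1 Suck ⇒ (B; A:clean, B:clean)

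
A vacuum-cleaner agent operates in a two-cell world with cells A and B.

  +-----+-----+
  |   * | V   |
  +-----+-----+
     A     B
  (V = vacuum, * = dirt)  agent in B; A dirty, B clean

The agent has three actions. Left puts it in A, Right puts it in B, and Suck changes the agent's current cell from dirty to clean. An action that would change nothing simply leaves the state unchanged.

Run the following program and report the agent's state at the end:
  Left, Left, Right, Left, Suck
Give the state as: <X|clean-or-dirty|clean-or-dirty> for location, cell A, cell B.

<A|clean|clean>

Left (#1): <A|dirty|clean>
Left (#2): <A|dirty|clean>
Right (#3): <B|dirty|clean>
Left (#4): <A|dirty|clean>
Suck (#5): <A|clean|clean>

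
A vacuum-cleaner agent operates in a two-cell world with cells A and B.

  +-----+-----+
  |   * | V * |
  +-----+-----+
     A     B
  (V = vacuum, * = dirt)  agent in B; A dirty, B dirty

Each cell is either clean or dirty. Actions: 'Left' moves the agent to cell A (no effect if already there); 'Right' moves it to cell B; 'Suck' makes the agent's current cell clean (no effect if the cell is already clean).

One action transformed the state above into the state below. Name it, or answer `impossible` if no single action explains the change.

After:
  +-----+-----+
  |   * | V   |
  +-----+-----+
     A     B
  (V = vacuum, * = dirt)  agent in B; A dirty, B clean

Suck

try  Left: loc=A A=dirty B=dirty
try Right: loc=B A=dirty B=dirty
try  Suck: loc=B A=dirty B=clean  ← match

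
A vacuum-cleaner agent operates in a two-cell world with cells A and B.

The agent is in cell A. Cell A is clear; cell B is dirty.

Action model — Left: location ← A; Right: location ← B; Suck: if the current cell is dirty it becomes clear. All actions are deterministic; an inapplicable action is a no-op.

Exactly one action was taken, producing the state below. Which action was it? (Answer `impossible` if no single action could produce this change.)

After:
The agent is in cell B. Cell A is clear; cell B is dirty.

try  Left: (A; A:clear, B:dirty)
try Right: (B; A:clear, B:dirty)  ← match
try  Suck: (A; A:clear, B:dirty)

Right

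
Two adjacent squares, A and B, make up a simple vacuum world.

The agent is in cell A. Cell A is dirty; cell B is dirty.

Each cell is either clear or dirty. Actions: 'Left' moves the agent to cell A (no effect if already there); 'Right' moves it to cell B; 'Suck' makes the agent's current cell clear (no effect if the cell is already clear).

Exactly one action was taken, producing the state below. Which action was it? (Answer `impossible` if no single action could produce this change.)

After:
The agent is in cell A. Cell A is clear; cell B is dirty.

try  Left: in A — A dirty, B dirty
try Right: in B — A dirty, B dirty
try  Suck: in A — A clear, B dirty  ← match

Suck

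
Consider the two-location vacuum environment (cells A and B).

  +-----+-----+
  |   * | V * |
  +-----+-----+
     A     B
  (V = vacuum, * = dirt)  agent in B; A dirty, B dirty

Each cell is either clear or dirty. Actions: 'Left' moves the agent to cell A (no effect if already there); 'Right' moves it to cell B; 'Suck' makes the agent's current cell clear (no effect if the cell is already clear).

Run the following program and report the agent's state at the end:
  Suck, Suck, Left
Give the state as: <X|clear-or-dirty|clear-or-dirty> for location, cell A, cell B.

1) do Suck; now <B|dirty|clear>
2) do Suck; now <B|dirty|clear>
3) do Left; now <A|dirty|clear>

<A|dirty|clear>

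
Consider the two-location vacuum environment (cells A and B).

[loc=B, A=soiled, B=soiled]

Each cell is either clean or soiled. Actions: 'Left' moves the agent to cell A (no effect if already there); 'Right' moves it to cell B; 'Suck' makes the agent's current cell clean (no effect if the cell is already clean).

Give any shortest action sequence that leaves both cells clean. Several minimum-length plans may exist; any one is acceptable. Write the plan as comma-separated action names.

Suck, Left, Suck

t=1 Suck ⇒ loc=B A=soiled B=clean
t=2 Left ⇒ loc=A A=soiled B=clean
t=3 Suck ⇒ loc=A A=clean B=clean
min 3: Suck B + move + Suck A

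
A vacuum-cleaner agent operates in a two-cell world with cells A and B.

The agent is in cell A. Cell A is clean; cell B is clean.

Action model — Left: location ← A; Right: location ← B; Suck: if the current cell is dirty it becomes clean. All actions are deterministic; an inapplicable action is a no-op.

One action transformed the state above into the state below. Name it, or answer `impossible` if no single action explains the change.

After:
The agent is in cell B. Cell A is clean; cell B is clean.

try  Left: <A|clean|clean>
try Right: <B|clean|clean>  ← match
try  Suck: <A|clean|clean>

Right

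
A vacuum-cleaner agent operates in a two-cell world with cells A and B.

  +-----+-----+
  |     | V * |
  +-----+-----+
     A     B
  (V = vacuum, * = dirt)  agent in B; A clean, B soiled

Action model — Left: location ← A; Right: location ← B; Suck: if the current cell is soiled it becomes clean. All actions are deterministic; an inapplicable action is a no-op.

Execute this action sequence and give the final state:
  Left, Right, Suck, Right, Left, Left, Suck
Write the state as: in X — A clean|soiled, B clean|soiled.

t=1 Left ⇒ in A — A clean, B soiled
t=2 Right ⇒ in B — A clean, B soiled
t=3 Suck ⇒ in B — A clean, B clean
t=4 Right ⇒ in B — A clean, B clean
t=5 Left ⇒ in A — A clean, B clean
t=6 Left ⇒ in A — A clean, B clean
t=7 Suck ⇒ in A — A clean, B clean

in A — A clean, B clean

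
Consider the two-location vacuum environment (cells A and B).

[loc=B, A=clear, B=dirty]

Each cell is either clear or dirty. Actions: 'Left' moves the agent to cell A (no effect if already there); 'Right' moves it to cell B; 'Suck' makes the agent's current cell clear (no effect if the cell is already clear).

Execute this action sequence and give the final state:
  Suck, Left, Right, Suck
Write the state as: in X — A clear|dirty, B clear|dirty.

in B — A clear, B clear

1. Suck → in B — A clear, B clear
2. Left → in A — A clear, B clear
3. Right → in B — A clear, B clear
4. Suck → in B — A clear, B clear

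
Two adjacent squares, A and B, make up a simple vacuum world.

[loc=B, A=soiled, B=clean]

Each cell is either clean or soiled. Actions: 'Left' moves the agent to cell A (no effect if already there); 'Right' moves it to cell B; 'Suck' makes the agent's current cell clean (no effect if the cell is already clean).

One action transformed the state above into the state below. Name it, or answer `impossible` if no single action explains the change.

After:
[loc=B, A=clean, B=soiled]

impossible

try  Left: <A|soiled|clean>
try Right: <B|soiled|clean>
try  Suck: <B|soiled|clean>
no single action produces the after-state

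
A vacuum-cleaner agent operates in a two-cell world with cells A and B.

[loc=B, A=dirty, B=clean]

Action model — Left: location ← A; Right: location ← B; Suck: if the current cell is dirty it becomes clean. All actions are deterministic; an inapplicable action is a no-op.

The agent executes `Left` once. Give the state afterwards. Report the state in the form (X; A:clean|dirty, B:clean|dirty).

(A; A:dirty, B:clean)

start: (B; A:dirty, B:clean)
step 1/1 (Left): (A; A:dirty, B:clean)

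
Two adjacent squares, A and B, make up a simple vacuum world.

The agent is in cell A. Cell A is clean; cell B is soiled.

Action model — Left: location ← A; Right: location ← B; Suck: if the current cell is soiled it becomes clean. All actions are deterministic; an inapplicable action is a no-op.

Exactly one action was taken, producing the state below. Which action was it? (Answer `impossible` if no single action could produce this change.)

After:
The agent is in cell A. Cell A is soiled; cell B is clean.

try  Left: loc=A A=clean B=soiled
try Right: loc=B A=clean B=soiled
try  Suck: loc=A A=clean B=soiled
no single action produces the after-state

impossible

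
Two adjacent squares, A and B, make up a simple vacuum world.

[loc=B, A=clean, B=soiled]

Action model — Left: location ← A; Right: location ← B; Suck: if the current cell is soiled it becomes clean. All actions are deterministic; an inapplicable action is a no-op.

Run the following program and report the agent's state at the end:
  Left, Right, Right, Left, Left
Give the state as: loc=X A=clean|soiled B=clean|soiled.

loc=A A=clean B=soiled

1. Left → loc=A A=clean B=soiled
2. Right → loc=B A=clean B=soiled
3. Right → loc=B A=clean B=soiled
4. Left → loc=A A=clean B=soiled
5. Left → loc=A A=clean B=soiled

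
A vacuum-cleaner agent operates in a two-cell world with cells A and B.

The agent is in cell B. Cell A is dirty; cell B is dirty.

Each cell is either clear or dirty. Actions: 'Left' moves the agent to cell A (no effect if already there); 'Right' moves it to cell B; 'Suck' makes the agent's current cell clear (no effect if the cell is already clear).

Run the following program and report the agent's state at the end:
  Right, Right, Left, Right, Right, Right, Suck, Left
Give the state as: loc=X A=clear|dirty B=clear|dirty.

t=1 Right ⇒ loc=B A=dirty B=dirty
t=2 Right ⇒ loc=B A=dirty B=dirty
t=3 Left ⇒ loc=A A=dirty B=dirty
t=4 Right ⇒ loc=B A=dirty B=dirty
t=5 Right ⇒ loc=B A=dirty B=dirty
t=6 Right ⇒ loc=B A=dirty B=dirty
t=7 Suck ⇒ loc=B A=dirty B=clear
t=8 Left ⇒ loc=A A=dirty B=clear

loc=A A=dirty B=clear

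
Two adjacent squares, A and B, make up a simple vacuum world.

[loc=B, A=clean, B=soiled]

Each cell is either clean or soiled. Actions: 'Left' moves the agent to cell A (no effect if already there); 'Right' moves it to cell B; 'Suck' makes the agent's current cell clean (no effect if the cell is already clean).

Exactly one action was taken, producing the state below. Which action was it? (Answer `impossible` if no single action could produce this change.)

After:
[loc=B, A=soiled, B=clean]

try  Left: <A|clean|soiled>
try Right: <B|clean|soiled>
try  Suck: <B|clean|clean>
no single action produces the after-state

impossible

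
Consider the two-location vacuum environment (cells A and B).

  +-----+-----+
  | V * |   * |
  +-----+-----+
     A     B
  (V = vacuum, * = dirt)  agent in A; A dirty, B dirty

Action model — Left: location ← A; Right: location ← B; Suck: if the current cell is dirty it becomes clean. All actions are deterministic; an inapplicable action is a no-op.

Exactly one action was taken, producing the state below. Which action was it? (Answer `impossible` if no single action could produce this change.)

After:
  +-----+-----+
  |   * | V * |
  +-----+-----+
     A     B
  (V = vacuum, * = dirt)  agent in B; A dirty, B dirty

Right

try  Left: in A — A dirty, B dirty
try Right: in B — A dirty, B dirty  ← match
try  Suck: in A — A clean, B dirty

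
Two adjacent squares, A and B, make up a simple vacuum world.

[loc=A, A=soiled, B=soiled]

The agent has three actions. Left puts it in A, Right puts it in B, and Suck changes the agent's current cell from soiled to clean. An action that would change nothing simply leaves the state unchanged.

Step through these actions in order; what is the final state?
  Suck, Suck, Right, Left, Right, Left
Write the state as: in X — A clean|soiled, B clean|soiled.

in A — A clean, B soiled

[1] after Suck: in A — A clean, B soiled
[2] after Suck: in A — A clean, B soiled
[3] after Right: in B — A clean, B soiled
[4] after Left: in A — A clean, B soiled
[5] after Right: in B — A clean, B soiled
[6] after Left: in A — A clean, B soiled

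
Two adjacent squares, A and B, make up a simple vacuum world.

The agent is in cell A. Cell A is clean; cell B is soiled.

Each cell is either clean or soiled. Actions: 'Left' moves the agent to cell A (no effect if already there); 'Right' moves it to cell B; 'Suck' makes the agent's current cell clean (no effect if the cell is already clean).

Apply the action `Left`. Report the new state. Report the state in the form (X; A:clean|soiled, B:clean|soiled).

start: (A; A:clean, B:soiled)
Left (#1): (A; A:clean, B:soiled)

(A; A:clean, B:soiled)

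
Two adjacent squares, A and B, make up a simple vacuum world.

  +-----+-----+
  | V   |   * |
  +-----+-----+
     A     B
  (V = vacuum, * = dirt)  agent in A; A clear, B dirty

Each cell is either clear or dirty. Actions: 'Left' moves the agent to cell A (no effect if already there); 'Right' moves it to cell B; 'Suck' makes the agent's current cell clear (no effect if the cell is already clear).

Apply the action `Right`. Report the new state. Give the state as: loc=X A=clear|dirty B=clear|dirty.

start: loc=A A=clear B=dirty
t=1 Right ⇒ loc=B A=clear B=dirty

loc=B A=clear B=dirty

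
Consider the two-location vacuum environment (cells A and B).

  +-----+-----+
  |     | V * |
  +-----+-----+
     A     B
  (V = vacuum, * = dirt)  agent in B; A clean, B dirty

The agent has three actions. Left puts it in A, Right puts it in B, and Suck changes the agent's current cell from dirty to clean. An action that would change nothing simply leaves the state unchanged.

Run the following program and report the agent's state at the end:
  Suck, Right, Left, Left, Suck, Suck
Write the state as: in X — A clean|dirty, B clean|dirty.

t=1 Suck ⇒ in B — A clean, B clean
t=2 Right ⇒ in B — A clean, B clean
t=3 Left ⇒ in A — A clean, B clean
t=4 Left ⇒ in A — A clean, B clean
t=5 Suck ⇒ in A — A clean, B clean
t=6 Suck ⇒ in A — A clean, B clean

in A — A clean, B clean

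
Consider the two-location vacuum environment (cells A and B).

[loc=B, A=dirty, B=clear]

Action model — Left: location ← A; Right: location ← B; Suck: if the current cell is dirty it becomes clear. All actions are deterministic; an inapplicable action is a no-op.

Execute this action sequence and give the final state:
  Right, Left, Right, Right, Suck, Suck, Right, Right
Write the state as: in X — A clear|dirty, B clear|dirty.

Right (#1): in B — A dirty, B clear
Left (#2): in A — A dirty, B clear
Right (#3): in B — A dirty, B clear
Right (#4): in B — A dirty, B clear
Suck (#5): in B — A dirty, B clear
Suck (#6): in B — A dirty, B clear
Right (#7): in B — A dirty, B clear
Right (#8): in B — A dirty, B clear

in B — A dirty, B clear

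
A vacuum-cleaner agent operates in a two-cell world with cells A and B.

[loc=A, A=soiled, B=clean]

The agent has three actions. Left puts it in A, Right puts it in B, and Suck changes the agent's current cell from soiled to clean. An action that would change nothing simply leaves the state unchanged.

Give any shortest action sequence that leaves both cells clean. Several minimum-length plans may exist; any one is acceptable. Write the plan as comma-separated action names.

Suck

Suck (#1): in A — A clean, B clean
min 1: A is soiled, one Suck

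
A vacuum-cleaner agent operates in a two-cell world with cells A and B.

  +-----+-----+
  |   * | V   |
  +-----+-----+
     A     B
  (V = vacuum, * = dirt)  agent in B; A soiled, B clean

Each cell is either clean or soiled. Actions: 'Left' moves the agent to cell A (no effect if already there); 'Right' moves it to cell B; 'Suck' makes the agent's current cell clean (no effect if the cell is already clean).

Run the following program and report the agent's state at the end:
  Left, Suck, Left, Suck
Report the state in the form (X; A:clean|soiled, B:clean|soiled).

1) do Left; now (A; A:soiled, B:clean)
2) do Suck; now (A; A:clean, B:clean)
3) do Left; now (A; A:clean, B:clean)
4) do Suck; now (A; A:clean, B:clean)

(A; A:clean, B:clean)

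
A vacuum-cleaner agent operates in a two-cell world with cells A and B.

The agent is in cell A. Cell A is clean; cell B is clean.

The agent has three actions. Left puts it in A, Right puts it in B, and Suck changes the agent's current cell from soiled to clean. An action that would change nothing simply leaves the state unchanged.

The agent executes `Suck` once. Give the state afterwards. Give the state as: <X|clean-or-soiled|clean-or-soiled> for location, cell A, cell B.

<A|clean|clean>

start: <A|clean|clean>
t=1 Suck ⇒ <A|clean|clean>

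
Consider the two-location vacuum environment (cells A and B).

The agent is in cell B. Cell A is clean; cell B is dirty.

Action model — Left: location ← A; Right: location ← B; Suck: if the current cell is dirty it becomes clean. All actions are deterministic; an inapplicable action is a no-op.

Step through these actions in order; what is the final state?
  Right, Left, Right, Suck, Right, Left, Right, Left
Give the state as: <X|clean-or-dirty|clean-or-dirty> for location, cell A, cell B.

1) do Right; now <B|clean|dirty>
2) do Left; now <A|clean|dirty>
3) do Right; now <B|clean|dirty>
4) do Suck; now <B|clean|clean>
5) do Right; now <B|clean|clean>
6) do Left; now <A|clean|clean>
7) do Right; now <B|clean|clean>
8) do Left; now <A|clean|clean>

<A|clean|clean>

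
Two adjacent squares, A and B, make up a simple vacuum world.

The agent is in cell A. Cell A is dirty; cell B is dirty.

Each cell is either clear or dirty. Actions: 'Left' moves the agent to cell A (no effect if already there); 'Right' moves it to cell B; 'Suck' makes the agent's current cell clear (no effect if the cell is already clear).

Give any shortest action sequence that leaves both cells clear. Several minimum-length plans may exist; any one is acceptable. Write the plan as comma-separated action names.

Suck, Right, Suck

step 1/3 (Suck): (A; A:clear, B:dirty)
step 2/3 (Right): (B; A:clear, B:dirty)
step 3/3 (Suck): (B; A:clear, B:clear)
min 3: Suck A + move + Suck B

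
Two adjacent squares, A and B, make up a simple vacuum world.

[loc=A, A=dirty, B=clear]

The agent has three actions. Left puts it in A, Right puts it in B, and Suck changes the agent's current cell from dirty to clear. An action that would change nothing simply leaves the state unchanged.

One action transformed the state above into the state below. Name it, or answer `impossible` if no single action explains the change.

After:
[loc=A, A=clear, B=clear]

Suck

try  Left: (A; A:dirty, B:clear)
try Right: (B; A:dirty, B:clear)
try  Suck: (A; A:clear, B:clear)  ← match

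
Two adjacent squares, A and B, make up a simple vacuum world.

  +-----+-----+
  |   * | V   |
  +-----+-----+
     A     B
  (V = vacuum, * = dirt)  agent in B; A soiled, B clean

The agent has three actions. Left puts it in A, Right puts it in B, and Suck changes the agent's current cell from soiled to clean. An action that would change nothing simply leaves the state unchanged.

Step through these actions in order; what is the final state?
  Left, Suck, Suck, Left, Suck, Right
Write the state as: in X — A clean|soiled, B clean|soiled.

step 1/6 (Left): in A — A soiled, B clean
step 2/6 (Suck): in A — A clean, B clean
step 3/6 (Suck): in A — A clean, B clean
step 4/6 (Left): in A — A clean, B clean
step 5/6 (Suck): in A — A clean, B clean
step 6/6 (Right): in B — A clean, B clean

in B — A clean, B clean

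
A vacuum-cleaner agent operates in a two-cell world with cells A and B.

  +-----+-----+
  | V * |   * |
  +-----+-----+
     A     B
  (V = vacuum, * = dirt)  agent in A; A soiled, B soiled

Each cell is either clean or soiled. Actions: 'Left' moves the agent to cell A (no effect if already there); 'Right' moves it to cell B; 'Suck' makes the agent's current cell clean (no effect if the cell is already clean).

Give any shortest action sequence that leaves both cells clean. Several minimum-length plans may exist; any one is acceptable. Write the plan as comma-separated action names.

1. Suck → in A — A clean, B soiled
2. Right → in B — A clean, B soiled
3. Suck → in B — A clean, B clean
min 3: Suck A + move + Suck B

Suck, Right, Suck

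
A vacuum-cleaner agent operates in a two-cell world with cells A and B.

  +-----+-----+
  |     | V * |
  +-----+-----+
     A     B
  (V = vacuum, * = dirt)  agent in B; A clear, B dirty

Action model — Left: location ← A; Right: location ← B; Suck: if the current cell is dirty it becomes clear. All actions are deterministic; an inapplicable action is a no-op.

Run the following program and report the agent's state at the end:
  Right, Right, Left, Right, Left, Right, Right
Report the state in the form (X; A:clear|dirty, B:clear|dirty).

t=1 Right ⇒ (B; A:clear, B:dirty)
t=2 Right ⇒ (B; A:clear, B:dirty)
t=3 Left ⇒ (A; A:clear, B:dirty)
t=4 Right ⇒ (B; A:clear, B:dirty)
t=5 Left ⇒ (A; A:clear, B:dirty)
t=6 Right ⇒ (B; A:clear, B:dirty)
t=7 Right ⇒ (B; A:clear, B:dirty)

(B; A:clear, B:dirty)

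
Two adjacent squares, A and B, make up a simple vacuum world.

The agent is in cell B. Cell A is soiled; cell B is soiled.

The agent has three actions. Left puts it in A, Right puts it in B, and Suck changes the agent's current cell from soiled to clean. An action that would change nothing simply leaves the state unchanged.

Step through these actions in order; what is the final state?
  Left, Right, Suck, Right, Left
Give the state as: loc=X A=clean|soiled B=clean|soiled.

loc=A A=soiled B=clean

t=1 Left ⇒ loc=A A=soiled B=soiled
t=2 Right ⇒ loc=B A=soiled B=soiled
t=3 Suck ⇒ loc=B A=soiled B=clean
t=4 Right ⇒ loc=B A=soiled B=clean
t=5 Left ⇒ loc=A A=soiled B=clean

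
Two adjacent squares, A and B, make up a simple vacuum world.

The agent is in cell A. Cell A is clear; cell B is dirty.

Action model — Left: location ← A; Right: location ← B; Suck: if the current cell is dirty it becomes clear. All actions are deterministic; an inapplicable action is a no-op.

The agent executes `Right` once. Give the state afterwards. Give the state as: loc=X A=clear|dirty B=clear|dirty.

loc=B A=clear B=dirty

start: loc=A A=clear B=dirty
1) do Right; now loc=B A=clear B=dirty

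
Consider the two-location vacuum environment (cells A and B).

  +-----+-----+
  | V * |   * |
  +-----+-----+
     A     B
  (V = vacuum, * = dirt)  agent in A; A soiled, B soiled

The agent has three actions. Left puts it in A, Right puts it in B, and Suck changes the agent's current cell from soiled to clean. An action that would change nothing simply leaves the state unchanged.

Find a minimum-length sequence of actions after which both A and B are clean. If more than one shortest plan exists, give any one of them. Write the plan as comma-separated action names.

step 1/3 (Suck): loc=A A=clean B=soiled
step 2/3 (Right): loc=B A=clean B=soiled
step 3/3 (Suck): loc=B A=clean B=clean
min 3: Suck A + move + Suck B

Suck, Right, Suck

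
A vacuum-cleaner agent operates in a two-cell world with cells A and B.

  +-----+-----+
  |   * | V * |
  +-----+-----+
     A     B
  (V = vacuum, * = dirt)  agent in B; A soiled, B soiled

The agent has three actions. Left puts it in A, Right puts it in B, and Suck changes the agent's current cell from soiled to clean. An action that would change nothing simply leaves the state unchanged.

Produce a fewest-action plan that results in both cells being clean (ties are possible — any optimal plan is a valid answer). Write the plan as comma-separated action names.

Suck, Left, Suck

Suck (#1): loc=B A=soiled B=clean
Left (#2): loc=A A=soiled B=clean
Suck (#3): loc=A A=clean B=clean
min 3: Suck B + move + Suck A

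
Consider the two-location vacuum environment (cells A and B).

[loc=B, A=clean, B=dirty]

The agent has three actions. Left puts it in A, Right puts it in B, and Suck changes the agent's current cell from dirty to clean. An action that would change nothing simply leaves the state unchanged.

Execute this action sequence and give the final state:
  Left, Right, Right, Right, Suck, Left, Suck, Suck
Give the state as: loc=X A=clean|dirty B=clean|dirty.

step 1/8 (Left): loc=A A=clean B=dirty
step 2/8 (Right): loc=B A=clean B=dirty
step 3/8 (Right): loc=B A=clean B=dirty
step 4/8 (Right): loc=B A=clean B=dirty
step 5/8 (Suck): loc=B A=clean B=clean
step 6/8 (Left): loc=A A=clean B=clean
step 7/8 (Suck): loc=A A=clean B=clean
step 8/8 (Suck): loc=A A=clean B=clean

loc=A A=clean B=clean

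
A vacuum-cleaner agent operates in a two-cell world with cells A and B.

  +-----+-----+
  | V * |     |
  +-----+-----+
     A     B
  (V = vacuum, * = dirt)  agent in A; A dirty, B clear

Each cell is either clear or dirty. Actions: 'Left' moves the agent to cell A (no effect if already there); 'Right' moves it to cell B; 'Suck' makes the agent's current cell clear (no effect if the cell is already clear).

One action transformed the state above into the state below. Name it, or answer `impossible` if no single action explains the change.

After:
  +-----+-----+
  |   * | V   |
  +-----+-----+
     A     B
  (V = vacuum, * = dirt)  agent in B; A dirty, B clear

Right

try  Left: in A — A dirty, B clear
try Right: in B — A dirty, B clear  ← match
try  Suck: in A — A clear, B clear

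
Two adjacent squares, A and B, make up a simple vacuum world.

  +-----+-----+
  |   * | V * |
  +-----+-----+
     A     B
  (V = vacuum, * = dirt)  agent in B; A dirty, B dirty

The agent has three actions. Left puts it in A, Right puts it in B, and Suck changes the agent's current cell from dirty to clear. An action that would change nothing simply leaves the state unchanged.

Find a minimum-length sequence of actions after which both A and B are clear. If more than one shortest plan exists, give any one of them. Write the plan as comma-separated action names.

t=1 Suck ⇒ loc=B A=dirty B=clear
t=2 Left ⇒ loc=A A=dirty B=clear
t=3 Suck ⇒ loc=A A=clear B=clear
min 3: Suck B + move + Suck A

Suck, Left, Suck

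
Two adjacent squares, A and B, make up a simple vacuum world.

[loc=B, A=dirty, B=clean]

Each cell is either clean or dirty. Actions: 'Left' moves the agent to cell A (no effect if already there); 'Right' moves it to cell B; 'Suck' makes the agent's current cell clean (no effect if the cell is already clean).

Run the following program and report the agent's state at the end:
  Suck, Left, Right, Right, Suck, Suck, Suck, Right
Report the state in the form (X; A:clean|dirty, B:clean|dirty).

(B; A:dirty, B:clean)

Suck (#1): (B; A:dirty, B:clean)
Left (#2): (A; A:dirty, B:clean)
Right (#3): (B; A:dirty, B:clean)
Right (#4): (B; A:dirty, B:clean)
Suck (#5): (B; A:dirty, B:clean)
Suck (#6): (B; A:dirty, B:clean)
Suck (#7): (B; A:dirty, B:clean)
Right (#8): (B; A:dirty, B:clean)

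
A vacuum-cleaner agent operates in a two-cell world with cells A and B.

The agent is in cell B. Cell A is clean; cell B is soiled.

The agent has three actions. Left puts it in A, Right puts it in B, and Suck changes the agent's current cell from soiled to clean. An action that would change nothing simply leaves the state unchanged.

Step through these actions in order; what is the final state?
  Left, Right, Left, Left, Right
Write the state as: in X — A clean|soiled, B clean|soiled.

[1] after Left: in A — A clean, B soiled
[2] after Right: in B — A clean, B soiled
[3] after Left: in A — A clean, B soiled
[4] after Left: in A — A clean, B soiled
[5] after Right: in B — A clean, B soiled

in B — A clean, B soiled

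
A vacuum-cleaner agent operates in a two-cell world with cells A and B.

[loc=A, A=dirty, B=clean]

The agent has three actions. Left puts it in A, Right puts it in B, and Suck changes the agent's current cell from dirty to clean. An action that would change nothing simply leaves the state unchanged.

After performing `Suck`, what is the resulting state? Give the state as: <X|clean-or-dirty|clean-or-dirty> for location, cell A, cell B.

<A|clean|clean>

start: <A|dirty|clean>
t=1 Suck ⇒ <A|clean|clean>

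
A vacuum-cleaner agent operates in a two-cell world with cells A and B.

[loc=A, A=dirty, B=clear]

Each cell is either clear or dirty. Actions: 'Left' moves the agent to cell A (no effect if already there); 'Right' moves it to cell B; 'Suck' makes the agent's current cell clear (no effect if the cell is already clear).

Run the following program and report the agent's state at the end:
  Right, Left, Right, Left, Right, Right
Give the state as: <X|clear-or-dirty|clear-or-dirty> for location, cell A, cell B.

[1] after Right: <B|dirty|clear>
[2] after Left: <A|dirty|clear>
[3] after Right: <B|dirty|clear>
[4] after Left: <A|dirty|clear>
[5] after Right: <B|dirty|clear>
[6] after Right: <B|dirty|clear>

<B|dirty|clear>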